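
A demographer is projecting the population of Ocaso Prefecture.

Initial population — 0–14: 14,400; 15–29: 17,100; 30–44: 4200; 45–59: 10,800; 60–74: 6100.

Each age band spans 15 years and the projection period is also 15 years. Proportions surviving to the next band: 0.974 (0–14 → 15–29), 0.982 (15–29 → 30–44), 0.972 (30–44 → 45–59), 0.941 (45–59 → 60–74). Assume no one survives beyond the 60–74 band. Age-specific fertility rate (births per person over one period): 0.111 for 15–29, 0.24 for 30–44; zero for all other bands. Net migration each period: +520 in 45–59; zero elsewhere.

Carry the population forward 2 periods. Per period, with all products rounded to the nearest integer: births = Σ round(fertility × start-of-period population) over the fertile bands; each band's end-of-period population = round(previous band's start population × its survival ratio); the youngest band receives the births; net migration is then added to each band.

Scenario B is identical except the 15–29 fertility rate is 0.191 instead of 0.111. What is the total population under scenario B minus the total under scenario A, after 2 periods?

2455

— Period 1 —
Births: 17100 × 0.111 = 1898 ; 4200 × 0.24 = 1008 → total 2906
15–29: 14400 × 0.974 = 14026
30–44: 17100 × 0.982 = 16792
45–59: 4200 × 0.972 = 4082
60–74: 10800 × 0.941 = 10163
Net migration: 45–59 + 520 → 4602
Population now: 0–14=2906, 15–29=14026, 30–44=16792, 45–59=4602, 60–74=10163
— Period 2 —
Births: 14026 × 0.111 = 1557 ; 16792 × 0.24 = 4030 → total 5587
15–29: 2906 × 0.974 = 2830
30–44: 14026 × 0.982 = 13774
45–59: 16792 × 0.972 = 16322
60–74: 4602 × 0.941 = 4330
Net migration: 45–59 + 520 → 16842
Population now: 0–14=5587, 15–29=2830, 30–44=13774, 45–59=16842, 60–74=4330
Scenario A total after 2 periods: 43363
Scenario B projection —
— Period 1 —
Births: 17100 × 0.191 = 3266 ; 4200 × 0.24 = 1008 → total 4274
15–29: 14400 × 0.974 = 14026
30–44: 17100 × 0.982 = 16792
45–59: 4200 × 0.972 = 4082
60–74: 10800 × 0.941 = 10163
Net migration: 45–59 + 520 → 4602
Population now: 0–14=4274, 15–29=14026, 30–44=16792, 45–59=4602, 60–74=10163
— Period 2 —
Births: 14026 × 0.191 = 2679 ; 16792 × 0.24 = 4030 → total 6709
15–29: 4274 × 0.974 = 4163
30–44: 14026 × 0.982 = 13774
45–59: 16792 × 0.972 = 16322
60–74: 4602 × 0.941 = 4330
Net migration: 45–59 + 520 → 16842
Population now: 0–14=6709, 15–29=4163, 30–44=13774, 45–59=16842, 60–74=4330
Scenario B total after 2 periods: 45818
Difference B − A = 45818 − 43363 = 2455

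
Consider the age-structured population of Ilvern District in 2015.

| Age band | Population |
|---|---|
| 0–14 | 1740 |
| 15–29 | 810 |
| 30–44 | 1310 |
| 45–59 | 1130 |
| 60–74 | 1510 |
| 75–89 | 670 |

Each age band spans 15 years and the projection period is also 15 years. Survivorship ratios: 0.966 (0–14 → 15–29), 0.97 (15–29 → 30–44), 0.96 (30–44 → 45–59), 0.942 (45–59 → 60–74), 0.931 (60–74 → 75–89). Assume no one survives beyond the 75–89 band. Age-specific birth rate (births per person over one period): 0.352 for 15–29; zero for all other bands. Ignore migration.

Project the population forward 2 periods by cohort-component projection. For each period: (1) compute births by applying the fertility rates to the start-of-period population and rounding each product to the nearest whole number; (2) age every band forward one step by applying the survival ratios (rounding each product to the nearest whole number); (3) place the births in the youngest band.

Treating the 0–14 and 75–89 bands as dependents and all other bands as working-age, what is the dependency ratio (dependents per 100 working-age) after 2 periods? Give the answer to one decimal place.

(Groups numbered youngest = 1 to oldest = 6.)
— Period 1 —
Births: 810 * 0.352 = 285
Group 2: 1740 * 0.966 = 1681
Group 3: 810 * 0.97 = 786
Group 4: 1310 * 0.96 = 1258
Group 5: 1130 * 0.942 = 1064
Group 6: 1510 * 0.931 = 1406
Population now: 0–14=285, 15–29=1681, 30–44=786, 45–59=1258, 60–74=1064, 75–89=1406
— Period 2 —
Births: 1681 * 0.352 = 592
Group 2: 285 * 0.966 = 275
Group 3: 1681 * 0.97 = 1631
Group 4: 786 * 0.96 = 755
Group 5: 1258 * 0.942 = 1185
Group 6: 1064 * 0.931 = 991
Population now: 0–14=592, 15–29=275, 30–44=1631, 45–59=755, 60–74=1185, 75–89=991
Dependents (band 0–14 + band 75–89) = 592 + 991 = 1583; working-age = 3846; ratio = 1583/3846 × 100 = 41.2

41.2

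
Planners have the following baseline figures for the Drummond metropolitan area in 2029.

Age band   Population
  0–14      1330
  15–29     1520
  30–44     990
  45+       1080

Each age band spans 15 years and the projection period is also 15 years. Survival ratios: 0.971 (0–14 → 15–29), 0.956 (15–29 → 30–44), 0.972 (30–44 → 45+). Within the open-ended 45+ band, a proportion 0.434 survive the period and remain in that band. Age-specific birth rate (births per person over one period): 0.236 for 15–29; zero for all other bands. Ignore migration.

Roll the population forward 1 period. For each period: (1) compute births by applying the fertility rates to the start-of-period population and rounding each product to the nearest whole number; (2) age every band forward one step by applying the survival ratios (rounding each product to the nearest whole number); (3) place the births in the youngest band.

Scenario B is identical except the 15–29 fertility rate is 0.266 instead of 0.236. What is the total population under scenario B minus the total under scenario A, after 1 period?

Period 1:
Births: 1520 × 0.236 = 359
15–29: 1330 × 0.971 = 1291
30–44: 1520 × 0.956 = 1453
45+: 990 × 0.972 + 1080 × 0.434 = 962 + 469 = 1431
Population now: 0–14=359, 15–29=1291, 30–44=1453, 45+=1431
Scenario A total after 1 period: 4534
Scenario B projection —
Period 1:
Births: 1520 × 0.266 = 404
15–29: 1330 × 0.971 = 1291
30–44: 1520 × 0.956 = 1453
45+: 990 × 0.972 + 1080 × 0.434 = 962 + 469 = 1431
Population now: 0–14=404, 15–29=1291, 30–44=1453, 45+=1431
Scenario B total after 1 period: 4579
Difference B − A = 4579 − 4534 = 45

45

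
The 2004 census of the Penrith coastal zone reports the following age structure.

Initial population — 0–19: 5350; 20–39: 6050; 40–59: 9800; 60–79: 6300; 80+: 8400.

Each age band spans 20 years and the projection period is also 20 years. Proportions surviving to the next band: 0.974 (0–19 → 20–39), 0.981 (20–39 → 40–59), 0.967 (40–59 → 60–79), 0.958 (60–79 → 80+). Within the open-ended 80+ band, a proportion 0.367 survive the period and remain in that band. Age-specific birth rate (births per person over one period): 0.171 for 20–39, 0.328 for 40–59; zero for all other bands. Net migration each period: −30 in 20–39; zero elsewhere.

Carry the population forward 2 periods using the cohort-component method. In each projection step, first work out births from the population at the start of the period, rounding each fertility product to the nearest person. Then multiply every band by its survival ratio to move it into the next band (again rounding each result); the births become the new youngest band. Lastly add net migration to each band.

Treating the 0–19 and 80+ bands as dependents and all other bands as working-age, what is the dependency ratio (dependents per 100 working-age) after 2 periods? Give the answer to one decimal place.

After projecting period 1:
Births: 6050 × 0.171 = 1035, 9800 × 0.328 = 3214 → 4249
20–39: 5350 × 0.974 = 5211
40–59: 6050 × 0.981 = 5935
60–79: 9800 × 0.967 = 9477
80+: 6300 × 0.958 + 8400 × 0.367 = 6035 + 3083 = 9118
Net migration: 20–39 − 30 → 5181
End of period: [4249, 5181, 5935, 9477, 9118]
After projecting period 2:
Births: 5181 × 0.171 = 886, 5935 × 0.328 = 1947 → 2833
20–39: 4249 × 0.974 = 4139
40–59: 5181 × 0.981 = 5083
60–79: 5935 × 0.967 = 5739
80+: 9477 × 0.958 + 9118 × 0.367 = 9079 + 3346 = 12425
Net migration: 20–39 − 30 → 4109
End of period: [2833, 4109, 5083, 5739, 12425]
Dependents (band 0–19 + band 80+) = 2833 + 12425 = 15258; working-age = 14931; ratio = 15258/14931 × 100 = 102.2

102.2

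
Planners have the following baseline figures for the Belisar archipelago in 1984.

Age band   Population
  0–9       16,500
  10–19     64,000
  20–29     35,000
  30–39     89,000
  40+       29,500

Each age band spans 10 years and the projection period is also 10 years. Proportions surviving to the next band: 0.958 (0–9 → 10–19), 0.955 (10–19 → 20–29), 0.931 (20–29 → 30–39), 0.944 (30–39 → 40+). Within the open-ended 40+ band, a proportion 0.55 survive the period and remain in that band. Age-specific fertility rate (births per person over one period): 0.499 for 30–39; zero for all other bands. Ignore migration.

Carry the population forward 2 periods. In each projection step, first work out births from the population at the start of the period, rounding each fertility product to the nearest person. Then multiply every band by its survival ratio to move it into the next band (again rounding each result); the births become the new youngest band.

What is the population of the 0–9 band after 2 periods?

16260

Let band 1 be 0–9 through band 5 = 40+.
After projecting period 1:
Births: 89000 * 0.499 = 44411
Band 2: 16500 * 0.958 = 15807
Band 3: 64000 * 0.955 = 61120
Band 4: 35000 * 0.931 = 32585
Band 5: 89000 * 0.944 + 29500 * 0.55 = 84016 + 16225 = 100241
→ [44411, 15807, 61120, 32585, 100241]
After projecting period 2:
Births: 32585 * 0.499 = 16260
Band 2: 44411 * 0.958 = 42546
Band 3: 15807 * 0.955 = 15096
Band 4: 61120 * 0.931 = 56903
Band 5: 32585 * 0.944 + 100241 * 0.55 = 30760 + 55133 = 85893
→ [16260, 42546, 15096, 56903, 85893]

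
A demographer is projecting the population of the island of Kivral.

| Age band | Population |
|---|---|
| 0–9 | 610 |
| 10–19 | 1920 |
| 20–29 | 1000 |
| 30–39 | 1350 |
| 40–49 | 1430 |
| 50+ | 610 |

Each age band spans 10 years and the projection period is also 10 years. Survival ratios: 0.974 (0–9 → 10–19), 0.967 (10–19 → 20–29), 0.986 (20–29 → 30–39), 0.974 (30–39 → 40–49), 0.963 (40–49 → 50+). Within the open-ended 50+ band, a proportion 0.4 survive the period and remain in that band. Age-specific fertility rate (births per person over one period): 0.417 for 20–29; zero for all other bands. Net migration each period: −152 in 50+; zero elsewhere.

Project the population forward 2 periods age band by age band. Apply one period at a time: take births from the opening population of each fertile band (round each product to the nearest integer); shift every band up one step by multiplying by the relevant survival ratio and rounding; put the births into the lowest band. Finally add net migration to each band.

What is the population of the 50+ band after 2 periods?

1702

Numbering the bands 1..6 from youngest to oldest:
[period 1]
Births: 1000 × 0.417 = 417
Band 2: 610 × 0.974 = 594
Band 3: 1920 × 0.967 = 1857
Band 4: 1000 × 0.986 = 986
Band 5: 1350 × 0.974 = 1315
Band 6: 1430 × 0.963 + 610 × 0.4 = 1377 + 244 = 1621
Net migration: Band 6 − 152 → 1469
End of period: [417, 594, 1857, 986, 1315, 1469]
[period 2]
Births: 1857 × 0.417 = 774
Band 2: 417 × 0.974 = 406
Band 3: 594 × 0.967 = 574
Band 4: 1857 × 0.986 = 1831
Band 5: 986 × 0.974 = 960
Band 6: 1315 × 0.963 + 1469 × 0.4 = 1266 + 588 = 1854
Net migration: Band 6 − 152 → 1702
End of period: [774, 406, 574, 1831, 960, 1702]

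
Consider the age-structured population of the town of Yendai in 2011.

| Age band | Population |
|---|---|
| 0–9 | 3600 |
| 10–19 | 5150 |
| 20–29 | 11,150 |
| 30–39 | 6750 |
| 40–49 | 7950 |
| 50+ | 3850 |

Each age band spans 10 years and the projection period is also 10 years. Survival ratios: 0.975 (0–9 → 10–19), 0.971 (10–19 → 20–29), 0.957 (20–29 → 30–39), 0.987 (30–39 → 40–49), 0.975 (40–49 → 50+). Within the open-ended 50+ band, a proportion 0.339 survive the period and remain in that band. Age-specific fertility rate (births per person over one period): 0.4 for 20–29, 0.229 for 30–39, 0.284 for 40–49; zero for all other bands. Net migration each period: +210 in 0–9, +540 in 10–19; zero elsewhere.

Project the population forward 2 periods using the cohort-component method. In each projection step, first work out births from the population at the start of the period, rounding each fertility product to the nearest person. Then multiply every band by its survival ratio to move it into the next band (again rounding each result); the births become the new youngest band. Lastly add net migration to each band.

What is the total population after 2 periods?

44164

Let band 1 be 0–9 through band 6 = 50+.
— Period 1 —
Births: 11150 × 0.4 = 4460, 6750 × 0.229 = 1546, 7950 × 0.284 = 2258 ⇒ total 8264
Band 2: 3600 × 0.975 = 3510
Band 3: 5150 × 0.971 = 5001
Band 4: 11150 × 0.957 = 10671
Band 5: 6750 × 0.987 = 6662
Band 6: 7950 × 0.975 + 3850 × 0.339 = 7751 + 1305 = 9056
Net migration: Band 1 + 210 → 8474; Band 2 + 540 → 4050
Giving 8474 / 4050 / 5001 / 10671 / 6662 / 9056.
— Period 2 —
Births: 5001 × 0.4 = 2000, 10671 × 0.229 = 2444, 6662 × 0.284 = 1892 ⇒ total 6336
Band 2: 8474 × 0.975 = 8262
Band 3: 4050 × 0.971 = 3933
Band 4: 5001 × 0.957 = 4786
Band 5: 10671 × 0.987 = 10532
Band 6: 6662 × 0.975 + 9056 × 0.339 = 6495 + 3070 = 9565
Net migration: Band 1 + 210 → 6546; Band 2 + 540 → 8802
Giving 6546 / 8802 / 3933 / 4786 / 10532 / 9565.
Total after period 2: 6546 + 8802 + 3933 + 4786 + 10532 + 9565 = 44164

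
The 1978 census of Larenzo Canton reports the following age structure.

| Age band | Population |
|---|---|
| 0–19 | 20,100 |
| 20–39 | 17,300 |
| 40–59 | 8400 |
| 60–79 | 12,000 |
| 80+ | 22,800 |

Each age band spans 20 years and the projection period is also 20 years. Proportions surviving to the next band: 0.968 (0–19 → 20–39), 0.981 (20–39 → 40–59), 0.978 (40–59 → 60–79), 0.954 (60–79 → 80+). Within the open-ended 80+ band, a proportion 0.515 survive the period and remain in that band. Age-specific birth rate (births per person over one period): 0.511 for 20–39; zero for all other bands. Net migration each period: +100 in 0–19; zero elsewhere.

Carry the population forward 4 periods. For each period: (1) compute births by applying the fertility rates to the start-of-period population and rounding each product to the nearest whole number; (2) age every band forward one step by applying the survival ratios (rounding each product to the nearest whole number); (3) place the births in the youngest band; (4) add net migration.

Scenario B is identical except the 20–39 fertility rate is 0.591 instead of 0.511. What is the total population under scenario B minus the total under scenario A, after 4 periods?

5868

Call the bands 1 to 5, youngest first.
— Period 1 —
Births: 17300 * 0.511 = 8840
Band 2: 20100 * 0.968 = 19457
Band 3: 17300 * 0.981 = 16971
Band 4: 8400 * 0.978 = 8215
Band 5: 12000 * 0.954 + 22800 * 0.515 = 11448 + 11742 = 23190
Net migration: Band 1 + 100 → 8940
→ [8940, 19457, 16971, 8215, 23190]
— Period 2 —
Births: 19457 * 0.511 = 9943
Band 2: 8940 * 0.968 = 8654
Band 3: 19457 * 0.981 = 19087
Band 4: 16971 * 0.978 = 16598
Band 5: 8215 * 0.954 + 23190 * 0.515 = 7837 + 11943 = 19780
Net migration: Band 1 + 100 → 10043
→ [10043, 8654, 19087, 16598, 19780]
— Period 3 —
Births: 8654 * 0.511 = 4422
Band 2: 10043 * 0.968 = 9722
Band 3: 8654 * 0.981 = 8490
Band 4: 19087 * 0.978 = 18667
Band 5: 16598 * 0.954 + 19780 * 0.515 = 15834 + 10187 = 26021
Net migration: Band 1 + 100 → 4522
→ [4522, 9722, 8490, 18667, 26021]
— Period 4 —
Births: 9722 * 0.511 = 4968
Band 2: 4522 * 0.968 = 4377
Band 3: 9722 * 0.981 = 9537
Band 4: 8490 * 0.978 = 8303
Band 5: 18667 * 0.954 + 26021 * 0.515 = 17808 + 13401 = 31209
Net migration: Band 1 + 100 → 5068
→ [5068, 4377, 9537, 8303, 31209]
Scenario A total after 4 periods: 58494
Scenario B projection —
— Period 1 —
Births: 17300 * 0.591 = 10224
Band 2: 20100 * 0.968 = 19457
Band 3: 17300 * 0.981 = 16971
Band 4: 8400 * 0.978 = 8215
Band 5: 12000 * 0.954 + 22800 * 0.515 = 11448 + 11742 = 23190
Net migration: Band 1 + 100 → 10324
→ [10324, 19457, 16971, 8215, 23190]
— Period 2 —
Births: 19457 * 0.591 = 11499
Band 2: 10324 * 0.968 = 9994
Band 3: 19457 * 0.981 = 19087
Band 4: 16971 * 0.978 = 16598
Band 5: 8215 * 0.954 + 23190 * 0.515 = 7837 + 11943 = 19780
Net migration: Band 1 + 100 → 11599
→ [11599, 9994, 19087, 16598, 19780]
— Period 3 —
Births: 9994 * 0.591 = 5906
Band 2: 11599 * 0.968 = 11228
Band 3: 9994 * 0.981 = 9804
Band 4: 19087 * 0.978 = 18667
Band 5: 16598 * 0.954 + 19780 * 0.515 = 15834 + 10187 = 26021
Net migration: Band 1 + 100 → 6006
→ [6006, 11228, 9804, 18667, 26021]
— Period 4 —
Births: 11228 * 0.591 = 6636
Band 2: 6006 * 0.968 = 5814
Band 3: 11228 * 0.981 = 11015
Band 4: 9804 * 0.978 = 9588
Band 5: 18667 * 0.954 + 26021 * 0.515 = 17808 + 13401 = 31209
Net migration: Band 1 + 100 → 6736
→ [6736, 5814, 11015, 9588, 31209]
Scenario B total after 4 periods: 64362
Difference B − A = 64362 − 58494 = 5868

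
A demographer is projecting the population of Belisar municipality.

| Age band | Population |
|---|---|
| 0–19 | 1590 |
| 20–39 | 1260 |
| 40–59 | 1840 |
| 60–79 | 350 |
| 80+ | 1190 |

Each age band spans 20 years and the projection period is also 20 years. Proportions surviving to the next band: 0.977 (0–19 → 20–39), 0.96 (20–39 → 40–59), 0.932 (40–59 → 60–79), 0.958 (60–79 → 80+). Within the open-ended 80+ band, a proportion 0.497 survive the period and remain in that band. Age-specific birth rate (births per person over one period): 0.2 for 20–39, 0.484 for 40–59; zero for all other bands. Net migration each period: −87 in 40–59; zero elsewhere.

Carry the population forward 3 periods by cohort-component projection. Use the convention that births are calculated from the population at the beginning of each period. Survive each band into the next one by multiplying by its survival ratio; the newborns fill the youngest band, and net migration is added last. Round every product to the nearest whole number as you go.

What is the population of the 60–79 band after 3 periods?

Numbering the groups 1..5 from youngest to oldest:
Period 1.
Births: 1260 × 0.2 = 252 ; 1840 × 0.484 = 891 → 1143
Group 2: 1590 × 0.977 = 1553
Group 3: 1260 × 0.96 = 1210
Group 4: 1840 × 0.932 = 1715
Group 5: 350 × 0.958 + 1190 × 0.497 = 335 + 591 = 926
Net migration: Group 3 − 87 → 1123
End of period: [1143, 1553, 1123, 1715, 926]
Period 2.
Births: 1553 × 0.2 = 311 ; 1123 × 0.484 = 544 → 855
Group 2: 1143 × 0.977 = 1117
Group 3: 1553 × 0.96 = 1491
Group 4: 1123 × 0.932 = 1047
Group 5: 1715 × 0.958 + 926 × 0.497 = 1643 + 460 = 2103
Net migration: Group 3 − 87 → 1404
End of period: [855, 1117, 1404, 1047, 2103]
Period 3.
Births: 1117 × 0.2 = 223 ; 1404 × 0.484 = 680 → 903
Group 2: 855 × 0.977 = 835
Group 3: 1117 × 0.96 = 1072
Group 4: 1404 × 0.932 = 1309
Group 5: 1047 × 0.958 + 2103 × 0.497 = 1003 + 1045 = 2048
Net migration: Group 3 − 87 → 985
End of period: [903, 835, 985, 1309, 2048]

1309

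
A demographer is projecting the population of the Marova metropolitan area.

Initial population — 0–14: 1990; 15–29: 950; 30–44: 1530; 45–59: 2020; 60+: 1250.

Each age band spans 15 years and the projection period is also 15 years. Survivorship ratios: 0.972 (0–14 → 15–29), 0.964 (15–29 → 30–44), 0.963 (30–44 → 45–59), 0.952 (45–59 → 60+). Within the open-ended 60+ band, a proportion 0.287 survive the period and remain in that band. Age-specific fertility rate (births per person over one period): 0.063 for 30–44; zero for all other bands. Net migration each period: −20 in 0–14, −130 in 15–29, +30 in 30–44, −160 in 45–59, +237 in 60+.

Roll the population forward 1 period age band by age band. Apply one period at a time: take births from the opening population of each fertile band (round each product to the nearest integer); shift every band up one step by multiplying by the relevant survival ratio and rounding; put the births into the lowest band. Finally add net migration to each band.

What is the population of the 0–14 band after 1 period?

Let band 1 be 0–14 through band 5 = 60+.
Period 1.
Births: 1530 × 0.063 = 96
Band 2: 1990 × 0.972 = 1934
Band 3: 950 × 0.964 = 916
Band 4: 1530 × 0.963 = 1473
Band 5: 2020 × 0.952 + 1250 × 0.287 = 1923 + 359 = 2282
Net migration: Band 1 − 20 → 76; Band 2 − 130 → 1804; Band 3 + 30 → 946; Band 4 − 160 → 1313; Band 5 + 237 → 2519
→ [76, 1804, 946, 1313, 2519]

76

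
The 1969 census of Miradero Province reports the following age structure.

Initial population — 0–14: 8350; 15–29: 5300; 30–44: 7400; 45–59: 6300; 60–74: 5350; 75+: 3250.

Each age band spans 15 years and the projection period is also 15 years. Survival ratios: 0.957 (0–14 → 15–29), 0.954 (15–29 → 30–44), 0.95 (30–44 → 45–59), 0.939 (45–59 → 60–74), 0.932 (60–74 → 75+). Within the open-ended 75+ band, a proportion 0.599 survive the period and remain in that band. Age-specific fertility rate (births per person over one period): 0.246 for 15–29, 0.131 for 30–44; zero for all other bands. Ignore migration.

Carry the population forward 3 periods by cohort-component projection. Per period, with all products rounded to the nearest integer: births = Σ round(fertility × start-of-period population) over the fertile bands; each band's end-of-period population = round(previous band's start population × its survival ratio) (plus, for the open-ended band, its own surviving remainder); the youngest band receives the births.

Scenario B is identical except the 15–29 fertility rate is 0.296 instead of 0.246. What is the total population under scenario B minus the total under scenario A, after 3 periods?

Numbering the groups 1..6 from youngest to oldest:
Period 1:
Births: 5300 × 0.246 = 1304 ; 7400 × 0.131 = 969 → 2273
Group 2: 8350 × 0.957 = 7991
Group 3: 5300 × 0.954 = 5056
Group 4: 7400 × 0.95 = 7030
Group 5: 6300 × 0.939 = 5916
Group 6: 5350 × 0.932 + 3250 × 0.599 = 4986 + 1947 = 6933
End of period: [2273, 7991, 5056, 7030, 5916, 6933]
Period 2:
Births: 7991 × 0.246 = 1966 ; 5056 × 0.131 = 662 → 2628
Group 2: 2273 × 0.957 = 2175
Group 3: 7991 × 0.954 = 7623
Group 4: 5056 × 0.95 = 4803
Group 5: 7030 × 0.939 = 6601
Group 6: 5916 × 0.932 + 6933 × 0.599 = 5514 + 4153 = 9667
End of period: [2628, 2175, 7623, 4803, 6601, 9667]
Period 3:
Births: 2175 × 0.246 = 535 ; 7623 × 0.131 = 999 → 1534
Group 2: 2628 × 0.957 = 2515
Group 3: 2175 × 0.954 = 2075
Group 4: 7623 × 0.95 = 7242
Group 5: 4803 × 0.939 = 4510
Group 6: 6601 × 0.932 + 9667 × 0.599 = 6152 + 5791 = 11943
End of period: [1534, 2515, 2075, 7242, 4510, 11943]
Scenario A total after 3 periods: 29819
Scenario B projection —
Period 1:
Births: 5300 × 0.296 = 1569 ; 7400 × 0.131 = 969 → 2538
Group 2: 8350 × 0.957 = 7991
Group 3: 5300 × 0.954 = 5056
Group 4: 7400 × 0.95 = 7030
Group 5: 6300 × 0.939 = 5916
Group 6: 5350 × 0.932 + 3250 × 0.599 = 4986 + 1947 = 6933
End of period: [2538, 7991, 5056, 7030, 5916, 6933]
Period 2:
Births: 7991 × 0.296 = 2365 ; 5056 × 0.131 = 662 → 3027
Group 2: 2538 × 0.957 = 2429
Group 3: 7991 × 0.954 = 7623
Group 4: 5056 × 0.95 = 4803
Group 5: 7030 × 0.939 = 6601
Group 6: 5916 × 0.932 + 6933 × 0.599 = 5514 + 4153 = 9667
End of period: [3027, 2429, 7623, 4803, 6601, 9667]
Period 3:
Births: 2429 × 0.296 = 719 ; 7623 × 0.131 = 999 → 1718
Group 2: 3027 × 0.957 = 2897
Group 3: 2429 × 0.954 = 2317
Group 4: 7623 × 0.95 = 7242
Group 5: 4803 × 0.939 = 4510
Group 6: 6601 × 0.932 + 9667 × 0.599 = 6152 + 5791 = 11943
End of period: [1718, 2897, 2317, 7242, 4510, 11943]
Scenario B total after 3 periods: 30627
Difference B − A = 30627 − 29819 = 808

808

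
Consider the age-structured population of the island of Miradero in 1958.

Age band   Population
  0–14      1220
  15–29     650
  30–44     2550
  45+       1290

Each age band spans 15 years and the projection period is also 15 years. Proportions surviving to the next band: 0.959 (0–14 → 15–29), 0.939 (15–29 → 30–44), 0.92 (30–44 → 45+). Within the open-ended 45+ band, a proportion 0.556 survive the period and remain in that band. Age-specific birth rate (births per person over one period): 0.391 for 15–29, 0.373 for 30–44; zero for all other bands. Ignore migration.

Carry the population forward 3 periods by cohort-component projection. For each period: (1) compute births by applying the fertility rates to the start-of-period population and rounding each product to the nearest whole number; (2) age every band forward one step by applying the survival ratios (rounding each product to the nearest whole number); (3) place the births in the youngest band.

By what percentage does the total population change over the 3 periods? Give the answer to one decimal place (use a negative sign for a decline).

Period 1.
Births: 650 * 0.391 = 254  |  2550 * 0.373 = 951 → total 1205
15–29: 1220 * 0.959 = 1170
30–44: 650 * 0.939 = 610
45+: 2550 * 0.92 + 1290 * 0.556 = 2346 + 717 = 3063
→ [1205, 1170, 610, 3063]
Period 2.
Births: 1170 * 0.391 = 457  |  610 * 0.373 = 228 → total 685
15–29: 1205 * 0.959 = 1156
30–44: 1170 * 0.939 = 1099
45+: 610 * 0.92 + 3063 * 0.556 = 561 + 1703 = 2264
→ [685, 1156, 1099, 2264]
Period 3.
Births: 1156 * 0.391 = 452  |  1099 * 0.373 = 410 → total 862
15–29: 685 * 0.959 = 657
30–44: 1156 * 0.939 = 1085
45+: 1099 * 0.92 + 2264 * 0.556 = 1011 + 1259 = 2270
→ [862, 657, 1085, 2270]
Total: 5710 → 4874; change = -836; percentage change = -14.6%

-14.6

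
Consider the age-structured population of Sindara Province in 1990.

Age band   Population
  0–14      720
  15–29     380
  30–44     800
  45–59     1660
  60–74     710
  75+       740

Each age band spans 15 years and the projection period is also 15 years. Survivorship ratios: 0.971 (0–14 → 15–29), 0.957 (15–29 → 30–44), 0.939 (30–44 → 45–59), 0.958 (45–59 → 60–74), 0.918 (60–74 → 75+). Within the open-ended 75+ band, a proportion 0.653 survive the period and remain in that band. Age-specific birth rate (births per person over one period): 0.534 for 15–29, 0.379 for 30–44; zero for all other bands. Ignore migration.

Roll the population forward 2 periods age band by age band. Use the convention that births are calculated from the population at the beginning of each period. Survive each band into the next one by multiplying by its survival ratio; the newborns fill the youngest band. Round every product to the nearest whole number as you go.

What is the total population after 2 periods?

Let band 1 be 0–14 through band 6 = 75+.
— Period 1 —
Births: 380 × 0.534 = 203  |  800 × 0.379 = 303 ⇒ total 506
Band 2: 720 × 0.971 = 699
Band 3: 380 × 0.957 = 364
Band 4: 800 × 0.939 = 751
Band 5: 1660 × 0.958 = 1590
Band 6: 710 × 0.918 + 740 × 0.653 = 652 + 483 = 1135
Giving 506 / 699 / 364 / 751 / 1590 / 1135.
— Period 2 —
Births: 699 × 0.534 = 373  |  364 × 0.379 = 138 ⇒ total 511
Band 2: 506 × 0.971 = 491
Band 3: 699 × 0.957 = 669
Band 4: 364 × 0.939 = 342
Band 5: 751 × 0.958 = 719
Band 6: 1590 × 0.918 + 1135 × 0.653 = 1460 + 741 = 2201
Giving 511 / 491 / 669 / 342 / 719 / 2201.
Total after period 2: 511 + 491 + 669 + 342 + 719 + 2201 = 4933

4933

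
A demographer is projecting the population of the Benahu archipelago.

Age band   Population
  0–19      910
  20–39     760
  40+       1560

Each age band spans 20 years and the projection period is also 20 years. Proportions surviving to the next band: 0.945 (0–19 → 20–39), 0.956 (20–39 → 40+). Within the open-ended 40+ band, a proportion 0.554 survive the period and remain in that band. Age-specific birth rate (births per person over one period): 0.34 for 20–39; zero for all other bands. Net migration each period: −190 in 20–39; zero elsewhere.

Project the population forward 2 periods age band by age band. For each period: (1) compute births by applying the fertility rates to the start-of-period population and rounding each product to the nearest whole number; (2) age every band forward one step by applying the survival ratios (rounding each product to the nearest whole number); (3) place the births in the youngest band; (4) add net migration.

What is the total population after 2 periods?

1804

Let band 1 be 0–19 through band 3 = 40+.
After projecting period 1:
Births: 760 × 0.34 = 258
Band 2: 910 × 0.945 = 860
Band 3: 760 × 0.956 + 1560 × 0.554 = 727 + 864 = 1591
Net migration: Band 2 − 190 → 670
→ [258, 670, 1591]
After projecting period 2:
Births: 670 × 0.34 = 228
Band 2: 258 × 0.945 = 244
Band 3: 670 × 0.956 + 1591 × 0.554 = 641 + 881 = 1522
Net migration: Band 2 − 190 → 54
→ [228, 54, 1522]
Total after period 2: 228 + 54 + 1522 = 1804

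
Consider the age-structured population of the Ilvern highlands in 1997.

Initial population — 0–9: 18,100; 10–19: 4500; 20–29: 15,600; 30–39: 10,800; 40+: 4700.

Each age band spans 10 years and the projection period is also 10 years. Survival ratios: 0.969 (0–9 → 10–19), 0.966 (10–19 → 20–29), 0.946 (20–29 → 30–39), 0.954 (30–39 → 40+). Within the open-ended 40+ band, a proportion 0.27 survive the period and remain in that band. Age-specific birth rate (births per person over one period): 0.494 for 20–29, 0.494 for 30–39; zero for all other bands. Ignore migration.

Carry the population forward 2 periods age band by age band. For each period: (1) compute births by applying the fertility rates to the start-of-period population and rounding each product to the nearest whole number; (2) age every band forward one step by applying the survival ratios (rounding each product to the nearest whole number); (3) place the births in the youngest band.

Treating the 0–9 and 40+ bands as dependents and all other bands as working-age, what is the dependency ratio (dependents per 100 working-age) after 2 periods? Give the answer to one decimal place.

Let band 1 be 0–9 through band 5 = 40+.
[period 1]
Births: 15600 * 0.494 = 7706, 10800 * 0.494 = 5335 → total 13041
Band 2: 18100 * 0.969 = 17539
Band 3: 4500 * 0.966 = 4347
Band 4: 15600 * 0.946 = 14758
Band 5: 10800 * 0.954 + 4700 * 0.27 = 10303 + 1269 = 11572
End of period: [13041, 17539, 4347, 14758, 11572]
[period 2]
Births: 4347 * 0.494 = 2147, 14758 * 0.494 = 7290 → total 9437
Band 2: 13041 * 0.969 = 12637
Band 3: 17539 * 0.966 = 16943
Band 4: 4347 * 0.946 = 4112
Band 5: 14758 * 0.954 + 11572 * 0.27 = 14079 + 3124 = 17203
End of period: [9437, 12637, 16943, 4112, 17203]
Dependents (band 0–9 + band 40+) = 9437 + 17203 = 26640; working-age = 33692; ratio = 26640/33692 × 100 = 79.1

79.1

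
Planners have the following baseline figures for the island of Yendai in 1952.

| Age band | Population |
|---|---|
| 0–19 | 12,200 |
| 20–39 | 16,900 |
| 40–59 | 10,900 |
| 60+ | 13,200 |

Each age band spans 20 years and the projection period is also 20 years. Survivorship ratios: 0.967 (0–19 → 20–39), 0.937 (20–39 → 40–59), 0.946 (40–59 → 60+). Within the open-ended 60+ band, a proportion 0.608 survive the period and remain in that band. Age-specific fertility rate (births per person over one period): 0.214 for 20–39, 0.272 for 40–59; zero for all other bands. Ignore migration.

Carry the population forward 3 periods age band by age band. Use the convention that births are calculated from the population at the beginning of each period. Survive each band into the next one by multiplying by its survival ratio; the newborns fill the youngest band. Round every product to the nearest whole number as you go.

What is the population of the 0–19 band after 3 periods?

After projecting period 1:
Births: 16900 × 0.214 = 3617, 10900 × 0.272 = 2965 ⇒ total 6582
20–39: 12200 × 0.967 = 11797
40–59: 16900 × 0.937 = 15835
60+: 10900 × 0.946 + 13200 × 0.608 = 10311 + 8026 = 18337
End of period: [6582, 11797, 15835, 18337]
After projecting period 2:
Births: 11797 × 0.214 = 2525, 15835 × 0.272 = 4307 ⇒ total 6832
20–39: 6582 × 0.967 = 6365
40–59: 11797 × 0.937 = 11054
60+: 15835 × 0.946 + 18337 × 0.608 = 14980 + 11149 = 26129
End of period: [6832, 6365, 11054, 26129]
After projecting period 3:
Births: 6365 × 0.214 = 1362, 11054 × 0.272 = 3007 ⇒ total 4369
20–39: 6832 × 0.967 = 6607
40–59: 6365 × 0.937 = 5964
60+: 11054 × 0.946 + 26129 × 0.608 = 10457 + 15886 = 26343
End of period: [4369, 6607, 5964, 26343]

4369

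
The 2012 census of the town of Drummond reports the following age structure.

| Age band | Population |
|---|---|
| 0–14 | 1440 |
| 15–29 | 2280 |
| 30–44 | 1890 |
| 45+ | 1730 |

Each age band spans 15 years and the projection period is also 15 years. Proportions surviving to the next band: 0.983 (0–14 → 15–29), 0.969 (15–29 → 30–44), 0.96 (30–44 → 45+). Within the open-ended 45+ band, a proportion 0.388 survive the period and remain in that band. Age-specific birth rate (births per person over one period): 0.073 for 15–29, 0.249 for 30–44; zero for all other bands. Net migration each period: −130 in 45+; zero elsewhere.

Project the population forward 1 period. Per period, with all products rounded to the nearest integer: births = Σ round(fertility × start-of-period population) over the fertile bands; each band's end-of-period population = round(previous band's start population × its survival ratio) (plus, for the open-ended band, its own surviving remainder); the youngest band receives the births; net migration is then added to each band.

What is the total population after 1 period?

Call the groups 1 to 4, youngest first.
After projecting period 1:
Births: 2280 * 0.073 = 166 ; 1890 * 0.249 = 471 — total 637
Group 2: 1440 * 0.983 = 1416
Group 3: 2280 * 0.969 = 2209
Group 4: 1890 * 0.96 + 1730 * 0.388 = 1814 + 671 = 2485
Net migration: Group 4 − 130 → 2355
End of period: [637, 1416, 2209, 2355]
Total after period 1: 637 + 1416 + 2209 + 2355 = 6617

6617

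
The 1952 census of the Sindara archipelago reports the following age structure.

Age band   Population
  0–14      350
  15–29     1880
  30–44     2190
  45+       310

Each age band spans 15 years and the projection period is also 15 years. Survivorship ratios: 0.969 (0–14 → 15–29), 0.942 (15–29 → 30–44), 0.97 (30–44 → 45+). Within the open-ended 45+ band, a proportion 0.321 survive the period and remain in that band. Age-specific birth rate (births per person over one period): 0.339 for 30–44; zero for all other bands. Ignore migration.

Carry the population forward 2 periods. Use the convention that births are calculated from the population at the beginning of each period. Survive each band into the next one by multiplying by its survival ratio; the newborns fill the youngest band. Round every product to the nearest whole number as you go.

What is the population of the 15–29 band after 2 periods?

Let group 1 be 0–14 through group 4 = 45+.
— Period 1 —
Births: 2190 × 0.339 = 742
Group 2: 350 × 0.969 = 339
Group 3: 1880 × 0.942 = 1771
Group 4: 2190 × 0.97 + 310 × 0.321 = 2124 + 100 = 2224
End of period: [742, 339, 1771, 2224]
— Period 2 —
Births: 1771 × 0.339 = 600
Group 2: 742 × 0.969 = 719
Group 3: 339 × 0.942 = 319
Group 4: 1771 × 0.97 + 2224 × 0.321 = 1718 + 714 = 2432
End of period: [600, 719, 319, 2432]

719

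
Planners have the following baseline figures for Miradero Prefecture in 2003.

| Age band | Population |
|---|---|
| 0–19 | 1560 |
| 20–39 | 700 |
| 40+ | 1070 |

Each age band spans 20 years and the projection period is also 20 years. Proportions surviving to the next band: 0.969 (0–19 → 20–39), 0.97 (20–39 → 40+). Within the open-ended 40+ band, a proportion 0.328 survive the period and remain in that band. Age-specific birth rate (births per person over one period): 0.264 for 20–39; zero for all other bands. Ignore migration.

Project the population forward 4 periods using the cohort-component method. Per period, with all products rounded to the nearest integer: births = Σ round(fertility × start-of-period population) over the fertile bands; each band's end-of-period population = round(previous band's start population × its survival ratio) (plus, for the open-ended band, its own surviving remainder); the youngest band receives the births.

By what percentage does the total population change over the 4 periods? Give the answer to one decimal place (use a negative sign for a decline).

-76.8

Period 1.
Births: 700 × 0.264 = 185
20–39: 1560 × 0.969 = 1512
40+: 700 × 0.97 + 1070 × 0.328 = 679 + 351 = 1030
Giving 185 / 1512 / 1030.
Period 2.
Births: 1512 × 0.264 = 399
20–39: 185 × 0.969 = 179
40+: 1512 × 0.97 + 1030 × 0.328 = 1467 + 338 = 1805
Giving 399 / 179 / 1805.
Period 3.
Births: 179 × 0.264 = 47
20–39: 399 × 0.969 = 387
40+: 179 × 0.97 + 1805 × 0.328 = 174 + 592 = 766
Giving 47 / 387 / 766.
Period 4.
Births: 387 × 0.264 = 102
20–39: 47 × 0.969 = 46
40+: 387 × 0.97 + 766 × 0.328 = 375 + 251 = 626
Giving 102 / 46 / 626.
Total: 3330 → 774; change = -2556; percentage change = -76.8%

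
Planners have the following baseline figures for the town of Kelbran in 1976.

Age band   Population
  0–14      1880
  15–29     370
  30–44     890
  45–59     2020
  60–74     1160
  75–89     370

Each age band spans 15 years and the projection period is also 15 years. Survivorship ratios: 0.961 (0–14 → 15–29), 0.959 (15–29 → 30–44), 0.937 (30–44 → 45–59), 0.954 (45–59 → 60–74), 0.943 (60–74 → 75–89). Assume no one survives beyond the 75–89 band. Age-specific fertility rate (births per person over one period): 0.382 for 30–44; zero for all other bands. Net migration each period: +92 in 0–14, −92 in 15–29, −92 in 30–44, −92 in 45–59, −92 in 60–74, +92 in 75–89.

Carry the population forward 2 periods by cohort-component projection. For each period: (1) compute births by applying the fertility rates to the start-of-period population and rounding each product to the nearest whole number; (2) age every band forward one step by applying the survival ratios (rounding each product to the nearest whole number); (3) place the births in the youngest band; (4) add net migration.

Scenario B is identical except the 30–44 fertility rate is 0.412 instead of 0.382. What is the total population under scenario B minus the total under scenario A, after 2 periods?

Numbering the groups 1..6 from youngest to oldest:
— Period 1 —
Births: 890 * 0.382 = 340
Group 2: 1880 * 0.961 = 1807
Group 3: 370 * 0.959 = 355
Group 4: 890 * 0.937 = 834
Group 5: 2020 * 0.954 = 1927
Group 6: 1160 * 0.943 = 1094
Net migration: Group 1 + 92 → 432; Group 2 − 92 → 1715; Group 3 − 92 → 263; Group 4 − 92 → 742; Group 5 − 92 → 1835; Group 6 + 92 → 1186
End of period: [432, 1715, 263, 742, 1835, 1186]
— Period 2 —
Births: 263 * 0.382 = 100
Group 2: 432 * 0.961 = 415
Group 3: 1715 * 0.959 = 1645
Group 4: 263 * 0.937 = 246
Group 5: 742 * 0.954 = 708
Group 6: 1835 * 0.943 = 1730
Net migration: Group 1 + 92 → 192; Group 2 − 92 → 323; Group 3 − 92 → 1553; Group 4 − 92 → 154; Group 5 − 92 → 616; Group 6 + 92 → 1822
End of period: [192, 323, 1553, 154, 616, 1822]
Scenario A total after 2 periods: 4660
Scenario B projection —
— Period 1 —
Births: 890 * 0.412 = 367
Group 2: 1880 * 0.961 = 1807
Group 3: 370 * 0.959 = 355
Group 4: 890 * 0.937 = 834
Group 5: 2020 * 0.954 = 1927
Group 6: 1160 * 0.943 = 1094
Net migration: Group 1 + 92 → 459; Group 2 − 92 → 1715; Group 3 − 92 → 263; Group 4 − 92 → 742; Group 5 − 92 → 1835; Group 6 + 92 → 1186
End of period: [459, 1715, 263, 742, 1835, 1186]
— Period 2 —
Births: 263 * 0.412 = 108
Group 2: 459 * 0.961 = 441
Group 3: 1715 * 0.959 = 1645
Group 4: 263 * 0.937 = 246
Group 5: 742 * 0.954 = 708
Group 6: 1835 * 0.943 = 1730
Net migration: Group 1 + 92 → 200; Group 2 − 92 → 349; Group 3 − 92 → 1553; Group 4 − 92 → 154; Group 5 − 92 → 616; Group 6 + 92 → 1822
End of period: [200, 349, 1553, 154, 616, 1822]
Scenario B total after 2 periods: 4694
Difference B − A = 4694 − 4660 = 34

34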